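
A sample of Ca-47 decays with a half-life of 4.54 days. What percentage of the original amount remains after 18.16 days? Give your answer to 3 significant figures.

n = 18.16/4.54 ≈ 4 half-lives.
Fraction remaining = (1/2)^4 ≈ 0.0625, i.e. 6.25%.

6.25%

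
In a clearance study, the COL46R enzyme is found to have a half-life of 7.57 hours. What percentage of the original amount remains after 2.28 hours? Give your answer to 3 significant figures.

n = 2.28/7.57 ≈ 0.30119 half-lives.
Fraction remaining = (1/2)^0.30119 ≈ 0.81158, i.e. 81.158%.

81.2%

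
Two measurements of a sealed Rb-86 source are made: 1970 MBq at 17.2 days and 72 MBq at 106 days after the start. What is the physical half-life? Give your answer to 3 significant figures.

18.6 days

Over Δt = 106 − 17.2 = 88.8 days, the level fell by a factor of 1970/72 ≈ 27.361.
n = log₂(27.361) ≈ 4.7741 half-lives, so t½ = 88.8/4.7741 ≈ 18.601 days.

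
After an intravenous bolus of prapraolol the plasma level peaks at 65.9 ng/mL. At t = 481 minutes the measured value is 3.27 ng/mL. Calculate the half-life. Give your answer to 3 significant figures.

A/A₀ = 3.27/65.9 ≈ 0.049621.
n = log₂(20.153) ≈ 4.3329 half-lives elapsed in 481 minutes.
t½ = 481/4.3329 ≈ 111.01 minutes.

111 minutes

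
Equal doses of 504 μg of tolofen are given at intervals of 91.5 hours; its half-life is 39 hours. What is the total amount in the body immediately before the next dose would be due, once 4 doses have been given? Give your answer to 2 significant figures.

The 4 doses were given 366, 274.5, 183, 91.5 hours ago.
Total = 504·(1/2)^(366/39) + 504·(1/2)^(274.5/39) + 504·(1/2)^(183/39) + 504·(1/2)^(91.5/39)
      = 0.75401 + 3.8339 + 19.494 + 99.121 ≈ 123.2 μg.

120 μg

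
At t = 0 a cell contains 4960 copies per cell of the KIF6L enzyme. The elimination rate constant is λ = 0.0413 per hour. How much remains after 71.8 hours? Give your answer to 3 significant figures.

t½ = ln 2 / λ = 0.69315 / 0.0413 ≈ 16.783 hours.
Number of half-lives: n = 71.8/16.783 ≈ 4.2781.
Remaining = 4960 × (1/2)^4.2781 = 4960 × 0.051543 ≈ 255.65 copies per cell.

256 copies per cell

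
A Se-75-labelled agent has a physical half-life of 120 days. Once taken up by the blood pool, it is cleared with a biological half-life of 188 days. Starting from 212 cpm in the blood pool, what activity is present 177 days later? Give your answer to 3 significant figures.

39.7 cpm

1/t_eff = 1/t_phys + 1/t_biol = 1/120 + 1/188 = 0.013652 per day.
t_eff = 120 × 188 / (120 + 188) ≈ 73.247 days.
Remaining = 212 × (1/2)^(177/73.247) = 212 × (1/2)^2.4165 ≈ 39.71 cpm.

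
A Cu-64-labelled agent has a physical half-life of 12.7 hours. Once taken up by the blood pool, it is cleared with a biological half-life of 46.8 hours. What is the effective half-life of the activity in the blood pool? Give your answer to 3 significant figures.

1/t_eff = 1/t_phys + 1/t_biol = 1/12.7 + 1/46.8 = 0.10011 per hour.
t_eff = 12.7 × 46.8 / (12.7 + 46.8) ≈ 9.9892 hours.

9.99 hours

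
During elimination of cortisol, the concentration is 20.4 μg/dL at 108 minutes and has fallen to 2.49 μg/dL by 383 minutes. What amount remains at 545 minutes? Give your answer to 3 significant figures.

Over Δt = 383 − 108 = 275 minutes, the level fell by a factor of 20.4/2.49 ≈ 8.1928.
n = log₂(8.1928) ≈ 3.0344 half-lives, so t½ = 275/3.0344 ≈ 90.629 minutes.
From t = 383 to t = 545: 2.49 × (1/2)^((545−383)/90.629) ≈ 0.72128 μg/dL.

0.721 μg/dL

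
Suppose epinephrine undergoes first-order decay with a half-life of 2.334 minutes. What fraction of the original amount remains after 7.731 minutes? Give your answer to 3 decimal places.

n = 7.731/2.334 ≈ 3.3123 half-lives.
Fraction remaining = (1/2)^3.3123 ≈ 0.10067.

0.101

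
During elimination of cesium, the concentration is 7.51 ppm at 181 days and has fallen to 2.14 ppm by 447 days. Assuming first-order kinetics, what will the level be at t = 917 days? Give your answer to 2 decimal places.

0.23 ppm

Over Δt = 447 − 181 = 266 days, the level fell by a factor of 7.51/2.14 ≈ 3.5093.
n = log₂(3.5093) ≈ 1.8112 half-lives, so t½ = 266/1.8112 ≈ 146.86 days.
From t = 447 to t = 917: 2.14 × (1/2)^((917−447)/146.86) ≈ 0.23283 ppm.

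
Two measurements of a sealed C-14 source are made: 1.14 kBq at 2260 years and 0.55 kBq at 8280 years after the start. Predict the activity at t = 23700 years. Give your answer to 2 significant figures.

0.085 kBq

Over Δt = 8280 − 2260 = 6020 years, the level fell by a factor of 1.14/0.55 ≈ 2.0727.
n = log₂(2.0727) ≈ 1.0515 half-lives, so t½ = 6020/1.0515 ≈ 5725 years.
From t = 8280 to t = 23700: 0.55 × (1/2)^((23700−8280)/5725) ≈ 0.085026 kBq.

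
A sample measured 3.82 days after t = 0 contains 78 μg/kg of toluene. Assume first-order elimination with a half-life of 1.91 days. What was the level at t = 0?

312 μg/kg

Number of half-lives elapsed: n = 3.82/1.91 ≈ 2.
A₀ = A × 2^n = 78 × 2^2 = 78 × 4 ≈ 312 μg/kg.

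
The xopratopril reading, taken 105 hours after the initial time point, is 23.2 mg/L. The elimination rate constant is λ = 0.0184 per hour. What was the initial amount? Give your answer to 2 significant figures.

t½ = ln 2 / λ = 0.69315 / 0.0184 ≈ 37.671 hours.
Number of half-lives elapsed: n = 105/37.671 ≈ 2.7873.
A₀ = A × 2^n = 23.2 × 2^2.7873 = 23.2 × 6.9033 ≈ 160.16 mg/L.

160 mg/L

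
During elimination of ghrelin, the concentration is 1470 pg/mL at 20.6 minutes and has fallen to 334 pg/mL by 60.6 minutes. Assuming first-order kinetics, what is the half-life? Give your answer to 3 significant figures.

Over Δt = 60.6 − 20.6 = 40 minutes, the level fell by a factor of 1470/334 ≈ 4.4012.
n = log₂(4.4012) ≈ 2.1379 half-lives, so t½ = 40/2.1379 ≈ 18.71 minutes.

18.7 minutes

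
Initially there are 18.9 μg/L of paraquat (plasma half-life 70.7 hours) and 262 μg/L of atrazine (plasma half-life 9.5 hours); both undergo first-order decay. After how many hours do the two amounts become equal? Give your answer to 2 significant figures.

42 hours

Set 18.9·(1/2)^(t/70.7) = 262·(1/2)^(t/9.5).
Taking log₂: log₂(18.9/262) = t·(1/70.7 − 1/9.5).
log₂(0.072137) = -3.7931; 1/70.7 − 1/9.5 = -0.091119.
t = -3.7931 / -0.091119 ≈ 41.628 hours.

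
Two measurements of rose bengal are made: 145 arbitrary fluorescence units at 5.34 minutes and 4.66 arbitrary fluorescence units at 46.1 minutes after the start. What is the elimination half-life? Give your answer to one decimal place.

8.2 minutes

Over Δt = 46.1 − 5.34 = 40.76 minutes, the level fell by a factor of 145/4.66 ≈ 31.116.
n = log₂(31.116) ≈ 4.9596 half-lives, so t½ = 40.76/4.9596 ≈ 8.2184 minutes.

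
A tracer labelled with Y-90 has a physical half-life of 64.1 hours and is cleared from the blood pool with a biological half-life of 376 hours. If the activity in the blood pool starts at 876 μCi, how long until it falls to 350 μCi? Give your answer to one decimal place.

1/t_eff = 1/t_phys + 1/t_biol = 1/64.1 + 1/376 = 0.01826 per hour.
t_eff = 64.1 × 376 / (64.1 + 376) ≈ 54.764 hours.
n = log₂(876/350) ≈ 1.3236; t = 1.3236 × 54.764 ≈ 72.484 hours.

72.5 hours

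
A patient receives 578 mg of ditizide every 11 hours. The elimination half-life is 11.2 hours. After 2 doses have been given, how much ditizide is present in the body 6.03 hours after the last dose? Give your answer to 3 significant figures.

The 2 doses were given 17.03, 6.03 hours ago.
Total = 578·(1/2)^(17.03/11.2) + 578·(1/2)^(6.03/11.2)
      = 201.47 + 397.97 ≈ 599.44 mg.

599 mg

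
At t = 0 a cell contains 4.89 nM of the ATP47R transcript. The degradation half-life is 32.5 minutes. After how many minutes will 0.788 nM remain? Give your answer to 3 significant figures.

85.6 minutes

Fraction remaining = 0.788/4.89 ≈ 0.16115.
n = log₂(4.89/0.788) = ln(6.2056)/ln 2 ≈ 2.6336 half-lives.
t = n × t½ = 2.6336 × 32.5 ≈ 85.591 minutes.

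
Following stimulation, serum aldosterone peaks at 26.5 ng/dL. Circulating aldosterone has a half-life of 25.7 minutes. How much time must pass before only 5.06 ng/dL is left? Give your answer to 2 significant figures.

Fraction remaining = 5.06/26.5 ≈ 0.19094.
n = log₂(26.5/5.06) = ln(5.2372)/ln 2 ≈ 2.3888 half-lives.
t = n × t½ = 2.3888 × 25.7 ≈ 61.392 minutes.

61 minutes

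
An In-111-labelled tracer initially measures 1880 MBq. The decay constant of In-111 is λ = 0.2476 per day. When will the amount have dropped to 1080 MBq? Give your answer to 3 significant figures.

t½ = ln 2 / λ = 0.69315 / 0.2476 ≈ 2.7995 days.
Fraction remaining = 1080/1880 ≈ 0.57447.
n = log₂(1880/1080) = ln(1.7407)/ln 2 ≈ 0.7997 half-lives.
t = n × t½ = 0.7997 × 2.7995 ≈ 2.2387 days.

2.24 days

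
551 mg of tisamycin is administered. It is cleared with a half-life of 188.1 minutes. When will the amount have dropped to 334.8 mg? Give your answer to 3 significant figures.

Fraction remaining = 334.8/551 ≈ 0.60762.
n = log₂(551/334.8) = ln(1.6458)/ln 2 ≈ 0.71875 half-lives.
t = n × t½ = 0.71875 × 188.1 ≈ 135.2 minutes.

135 minutes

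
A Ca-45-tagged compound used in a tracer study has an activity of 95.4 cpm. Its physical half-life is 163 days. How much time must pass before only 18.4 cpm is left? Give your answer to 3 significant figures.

Fraction remaining = 18.4/95.4 ≈ 0.19287.
n = log₂(95.4/18.4) = ln(5.1848)/ln 2 ≈ 2.3743 half-lives.
t = n × t½ = 2.3743 × 163 ≈ 387.01 days.

387 days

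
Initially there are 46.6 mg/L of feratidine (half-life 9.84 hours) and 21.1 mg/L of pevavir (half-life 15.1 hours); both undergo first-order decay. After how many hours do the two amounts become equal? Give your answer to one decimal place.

32.3 hours

Set 46.6·(1/2)^(t/9.84) = 21.1·(1/2)^(t/15.1).
Taking log₂: log₂(46.6/21.1) = t·(1/9.84 − 1/15.1).
log₂(2.2085) = 1.1431; 1/9.84 − 1/15.1 = 0.035401.
t = 1.1431 / 0.035401 ≈ 32.29 hours.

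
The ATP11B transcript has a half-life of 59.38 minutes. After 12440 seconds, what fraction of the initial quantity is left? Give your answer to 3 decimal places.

12440 seconds = 207.333 minutes.
n = 207.333/59.38 ≈ 3.4916 half-lives.
Fraction remaining = (1/2)^3.4916 ≈ 0.088902.

0.089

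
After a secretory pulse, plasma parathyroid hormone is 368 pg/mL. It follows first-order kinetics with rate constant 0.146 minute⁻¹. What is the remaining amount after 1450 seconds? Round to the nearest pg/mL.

t½ = ln 2 / λ = 0.69315 / 0.146 ≈ 4.7476 minutes.
Convert the elapsed time: 1450 seconds = 24.1667 minutes.
Number of half-lives: n = 24.1667/4.7476 ≈ 5.0903.
Remaining = 368 × (1/2)^5.0903 = 368 × 0.029354 ≈ 10.802 pg/mL.

11 pg/mL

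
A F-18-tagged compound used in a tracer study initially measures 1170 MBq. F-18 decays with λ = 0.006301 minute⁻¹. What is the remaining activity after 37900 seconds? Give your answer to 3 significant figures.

21.9 MBq

t½ = ln 2 / λ = 0.69315 / 0.006301 ≈ 110.01 minutes.
Convert the elapsed time: 37900 seconds = 631.667 minutes.
Number of half-lives: n = 631.667/110.01 ≈ 5.7421.
Remaining = 1170 × (1/2)^5.7421 = 1170 × 0.018683 ≈ 21.859 MBq.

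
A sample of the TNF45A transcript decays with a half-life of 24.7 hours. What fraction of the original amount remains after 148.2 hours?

0.015625

n = 148.2/24.7 ≈ 6 half-lives.
Fraction remaining = (1/2)^6 ≈ 0.015625.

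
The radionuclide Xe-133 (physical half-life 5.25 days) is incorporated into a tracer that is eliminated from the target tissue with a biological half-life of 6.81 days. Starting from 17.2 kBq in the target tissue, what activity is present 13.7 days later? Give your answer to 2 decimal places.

0.70 kBq

1/t_eff = 1/t_phys + 1/t_biol = 1/5.25 + 1/6.81 = 0.33732 per day.
t_eff = 5.25 × 6.81 / (5.25 + 6.81) ≈ 2.9646 days.
Remaining = 17.2 × (1/2)^(13.7/2.9646) = 17.2 × (1/2)^4.6213 ≈ 0.69886 kBq.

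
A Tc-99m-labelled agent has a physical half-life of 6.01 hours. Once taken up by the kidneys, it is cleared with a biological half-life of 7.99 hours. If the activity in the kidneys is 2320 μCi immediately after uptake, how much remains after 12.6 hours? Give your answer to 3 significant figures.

1/t_eff = 1/t_phys + 1/t_biol = 1/6.01 + 1/7.99 = 0.29155 per hour.
t_eff = 6.01 × 7.99 / (6.01 + 7.99) ≈ 3.43 hours.
Remaining = 2320 × (1/2)^(12.6/3.43) = 2320 × (1/2)^3.6735 ≈ 181.83 μCi.

182 μCi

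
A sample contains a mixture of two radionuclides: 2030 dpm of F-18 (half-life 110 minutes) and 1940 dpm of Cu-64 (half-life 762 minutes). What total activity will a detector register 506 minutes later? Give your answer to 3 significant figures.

1310 dpm

F-18: 2030 × (1/2)^(506/110) = 2030 × (1/2)^4.6 ≈ 83.706 dpm.
Cu-64: 1940 × (1/2)^(506/762) = 1940 × (1/2)^0.66404 ≈ 1224.3 dpm.
Total = 83.706 + 1224.3 ≈ 1308.1 dpm.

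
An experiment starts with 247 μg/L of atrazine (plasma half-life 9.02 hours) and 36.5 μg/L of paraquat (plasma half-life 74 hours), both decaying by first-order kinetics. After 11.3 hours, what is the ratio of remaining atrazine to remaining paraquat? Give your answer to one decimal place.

3.2

atrazine: 247 × (1/2)^(11.3/9.02) = 247 × (1/2)^1.2528 ≈ 103.65 μg/L.
paraquat: 36.5 × (1/2)^(11.3/74) = 36.5 × (1/2)^0.1527 ≈ 32.834 μg/L.
Ratio ≈ 103.65 / 32.834 ≈ 3.1568.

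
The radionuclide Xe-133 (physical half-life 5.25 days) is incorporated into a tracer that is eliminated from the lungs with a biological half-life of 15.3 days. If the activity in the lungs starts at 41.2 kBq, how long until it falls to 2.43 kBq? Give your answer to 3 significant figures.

1/t_eff = 1/t_phys + 1/t_biol = 1/5.25 + 1/15.3 = 0.25584 per day.
t_eff = 5.25 × 15.3 / (5.25 + 15.3) ≈ 3.9088 days.
n = log₂(41.2/2.43) ≈ 4.0836; t = 4.0836 × 3.9088 ≈ 15.962 days.

16.0 days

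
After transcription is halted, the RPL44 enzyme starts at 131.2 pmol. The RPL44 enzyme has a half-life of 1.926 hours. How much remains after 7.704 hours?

Elapsed time is 4 half-lives (7.704/1.926).
Each half-life halves the amount: 131.2 × (1/2)^4 = 131.2/16 = 8.2 pmol.

8.2 pmol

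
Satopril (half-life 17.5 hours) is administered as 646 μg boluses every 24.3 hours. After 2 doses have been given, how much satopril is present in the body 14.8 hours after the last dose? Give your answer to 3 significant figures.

The 2 doses were given 39.1, 14.8 hours ago.
Total = 646·(1/2)^(39.1/17.5) + 646·(1/2)^(14.8/17.5)
      = 137.29 + 359.46 ≈ 496.75 μg.

497 μg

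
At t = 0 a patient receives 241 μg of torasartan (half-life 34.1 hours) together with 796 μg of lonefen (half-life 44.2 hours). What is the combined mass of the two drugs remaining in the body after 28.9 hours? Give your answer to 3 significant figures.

640 μg

torasartan: 241 × (1/2)^(28.9/34.1) = 241 × (1/2)^0.84751 ≈ 133.93 μg.
lonefen: 796 × (1/2)^(28.9/44.2) = 796 × (1/2)^0.65385 ≈ 505.92 μg.
Total = 133.93 + 505.92 ≈ 639.86 μg.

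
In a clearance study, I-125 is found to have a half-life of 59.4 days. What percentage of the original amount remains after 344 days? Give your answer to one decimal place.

n = 344/59.4 ≈ 5.7912 half-lives.
Fraction remaining = (1/2)^5.7912 ≈ 0.018058, i.e. 1.8058%.

1.8%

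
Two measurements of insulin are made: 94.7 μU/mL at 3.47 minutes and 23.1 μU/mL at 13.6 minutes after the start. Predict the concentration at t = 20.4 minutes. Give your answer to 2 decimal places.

Over Δt = 13.6 − 3.47 = 10.13 minutes, the level fell by a factor of 94.7/23.1 ≈ 4.0996.
n = log₂(4.0996) ≈ 2.0355 half-lives, so t½ = 10.13/2.0355 ≈ 4.9767 minutes.
From t = 13.6 to t = 20.4: 23.1 × (1/2)^((20.4−13.6)/4.9767) ≈ 8.9598 μU/mL.

8.96 μU/mL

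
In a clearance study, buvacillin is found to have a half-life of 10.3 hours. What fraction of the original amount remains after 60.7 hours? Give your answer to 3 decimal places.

n = 60.7/10.3 ≈ 5.8932 half-lives.
Fraction remaining = (1/2)^5.8932 ≈ 0.016826.

0.017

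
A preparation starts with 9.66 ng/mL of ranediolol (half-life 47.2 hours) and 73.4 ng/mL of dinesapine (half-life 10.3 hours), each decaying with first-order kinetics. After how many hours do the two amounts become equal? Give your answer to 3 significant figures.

38.5 hours

Set 9.66·(1/2)^(t/47.2) = 73.4·(1/2)^(t/10.3).
Taking log₂: log₂(9.66/73.4) = t·(1/47.2 − 1/10.3).
log₂(0.13161) = -2.9257; 1/47.2 − 1/10.3 = -0.075901.
t = -2.9257 / -0.075901 ≈ 38.546 hours.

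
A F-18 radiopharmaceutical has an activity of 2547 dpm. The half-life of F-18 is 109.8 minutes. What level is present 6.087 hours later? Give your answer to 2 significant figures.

250 dpm

Convert the elapsed time: 6.087 hours = 365.22 minutes.
Number of half-lives: n = 365.22/109.8 ≈ 3.3262.
Remaining = 2547 × (1/2)^3.3262 = 2547 × 0.099702 ≈ 253.94 dpm.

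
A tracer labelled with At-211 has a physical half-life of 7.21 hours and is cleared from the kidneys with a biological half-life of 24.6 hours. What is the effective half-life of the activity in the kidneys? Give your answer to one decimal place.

1/t_eff = 1/t_phys + 1/t_biol = 1/7.21 + 1/24.6 = 0.17935 per hour.
t_eff = 7.21 × 24.6 / (7.21 + 24.6) ≈ 5.5758 hours.

5.6 hours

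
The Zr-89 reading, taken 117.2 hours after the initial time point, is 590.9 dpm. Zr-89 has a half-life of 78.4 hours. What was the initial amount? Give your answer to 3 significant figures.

1670 dpm

Number of half-lives elapsed: n = 117.2/78.4 ≈ 1.4949.
A₀ = A × 2^n = 590.9 × 2^1.4949 = 590.9 × 2.8184 ≈ 1665.4 dpm.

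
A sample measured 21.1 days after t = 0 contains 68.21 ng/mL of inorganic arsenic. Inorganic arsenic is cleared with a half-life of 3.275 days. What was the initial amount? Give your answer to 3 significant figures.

5930 ng/mL

Number of half-lives elapsed: n = 21.1/3.275 ≈ 6.4427.
A₀ = A × 2^n = 68.21 × 2^6.4427 = 68.21 × 86.988 ≈ 5933.5 ng/mL.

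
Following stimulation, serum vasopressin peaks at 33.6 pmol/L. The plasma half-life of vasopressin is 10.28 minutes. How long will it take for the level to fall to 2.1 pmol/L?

2.1/33.6 = 1/16, so 4 half-lives have elapsed.
t = 4 × 10.28 = 41.12 minutes.

41.12 minutes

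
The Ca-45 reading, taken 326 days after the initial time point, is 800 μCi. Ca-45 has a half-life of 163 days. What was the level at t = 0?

3200 μCi

Number of half-lives elapsed: n = 326/163 ≈ 2.
A₀ = A × 2^n = 800 × 2^2 = 800 × 4 ≈ 3200 μCi.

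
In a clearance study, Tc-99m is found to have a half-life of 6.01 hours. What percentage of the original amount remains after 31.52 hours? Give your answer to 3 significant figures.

n = 31.52/6.01 ≈ 5.2446 half-lives.
Fraction remaining = (1/2)^5.2446 ≈ 0.026377, i.e. 2.6377%.

2.64%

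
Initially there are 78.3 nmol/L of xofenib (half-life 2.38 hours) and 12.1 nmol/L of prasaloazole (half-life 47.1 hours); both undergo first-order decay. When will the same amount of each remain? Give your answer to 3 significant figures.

Set 78.3·(1/2)^(t/2.38) = 12.1·(1/2)^(t/47.1).
Taking log₂: log₂(78.3/12.1) = t·(1/2.38 − 1/47.1).
log₂(6.4711) = 2.694; 1/2.38 − 1/47.1 = 0.39894.
t = 2.694 / 0.39894 ≈ 6.753 hours.

6.75 hours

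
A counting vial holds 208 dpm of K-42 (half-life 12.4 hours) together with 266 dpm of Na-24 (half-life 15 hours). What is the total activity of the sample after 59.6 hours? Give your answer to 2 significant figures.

K-42: 208 × (1/2)^(59.6/12.4) = 208 × (1/2)^4.8065 ≈ 7.4332 dpm.
Na-24: 266 × (1/2)^(59.6/15) = 266 × (1/2)^3.9733 ≈ 16.935 dpm.
Total = 7.4332 + 16.935 ≈ 24.368 dpm.

24 dpm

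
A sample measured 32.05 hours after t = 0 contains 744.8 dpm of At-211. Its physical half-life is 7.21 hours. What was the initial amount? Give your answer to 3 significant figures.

Number of half-lives elapsed: n = 32.05/7.21 ≈ 4.4452.
A₀ = A × 2^n = 744.8 × 2^4.4452 = 744.8 × 21.784 ≈ 16225 dpm.

16200 dpm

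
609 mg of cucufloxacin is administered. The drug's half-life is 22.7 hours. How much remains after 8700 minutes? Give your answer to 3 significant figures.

7.27 mg

Convert the elapsed time: 8700 minutes = 145 hours.
Number of half-lives: n = 145/22.7 ≈ 6.3877.
Remaining = 609 × (1/2)^6.3877 = 609 × 0.011943 ≈ 7.2734 mg.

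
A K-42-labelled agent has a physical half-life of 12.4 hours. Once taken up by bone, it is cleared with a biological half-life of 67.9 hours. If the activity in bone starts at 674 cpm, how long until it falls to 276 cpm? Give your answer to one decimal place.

1/t_eff = 1/t_phys + 1/t_biol = 1/12.4 + 1/67.9 = 0.095373 per hour.
t_eff = 12.4 × 67.9 / (12.4 + 67.9) ≈ 10.485 hours.
n = log₂(674/276) ≈ 1.2881; t = 1.2881 × 10.485 ≈ 13.506 hours.

13.5 hours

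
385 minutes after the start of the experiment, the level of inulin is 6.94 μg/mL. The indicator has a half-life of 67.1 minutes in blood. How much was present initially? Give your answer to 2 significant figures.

370 μg/mL

Number of half-lives elapsed: n = 385/67.1 ≈ 5.7377.
A₀ = A × 2^n = 6.94 × 2^5.7377 = 6.94 × 53.361 ≈ 370.32 μg/mL.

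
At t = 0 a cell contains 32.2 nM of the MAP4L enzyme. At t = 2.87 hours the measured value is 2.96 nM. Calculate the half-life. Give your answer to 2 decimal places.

0.83 hours

A/A₀ = 2.96/32.2 ≈ 0.091925.
n = log₂(10.878) ≈ 3.4434 half-lives elapsed in 2.87 hours.
t½ = 2.87/3.4434 ≈ 0.83348 hours.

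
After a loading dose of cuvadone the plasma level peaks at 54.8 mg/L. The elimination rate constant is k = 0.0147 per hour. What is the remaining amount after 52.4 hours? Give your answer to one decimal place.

25.4 mg/L

t½ = ln 2 / k = 0.69315 / 0.0147 ≈ 47.153 hours.
Number of half-lives: n = 52.4/47.153 ≈ 1.1113.
Remaining = 54.8 × (1/2)^1.1113 = 54.8 × 0.46288 ≈ 25.366 mg/L.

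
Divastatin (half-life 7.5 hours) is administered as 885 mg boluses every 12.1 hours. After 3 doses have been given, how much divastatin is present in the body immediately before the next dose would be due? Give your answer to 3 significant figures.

415 mg

The 3 doses were given 36.3, 24.2, 12.1 hours ago.
Total = 885·(1/2)^(36.3/7.5) + 885·(1/2)^(24.2/7.5) + 885·(1/2)^(12.1/7.5)
      = 30.9 + 94.541 + 289.26 ≈ 414.7 mg.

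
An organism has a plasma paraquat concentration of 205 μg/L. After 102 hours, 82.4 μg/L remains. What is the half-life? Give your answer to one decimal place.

77.6 hours

A/A₀ = 82.4/205 ≈ 0.40195.
n = log₂(2.4879) ≈ 1.3149 half-lives elapsed in 102 hours.
t½ = 102/1.3149 ≈ 77.572 hours.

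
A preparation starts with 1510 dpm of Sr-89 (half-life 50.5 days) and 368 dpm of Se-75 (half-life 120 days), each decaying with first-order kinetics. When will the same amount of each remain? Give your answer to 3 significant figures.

Set 1510·(1/2)^(t/50.5) = 368·(1/2)^(t/120).
Taking log₂: log₂(1510/368) = t·(1/50.5 − 1/120).
log₂(4.1033) = 2.0368; 1/50.5 − 1/120 = 0.011469.
t = 2.0368 / 0.011469 ≈ 177.59 days.

178 days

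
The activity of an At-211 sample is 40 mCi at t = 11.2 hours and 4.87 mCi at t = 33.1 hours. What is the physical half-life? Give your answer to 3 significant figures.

Over Δt = 33.1 − 11.2 = 21.9 hours, the level fell by a factor of 40/4.87 ≈ 8.2136.
n = log₂(8.2136) ≈ 3.038 half-lives, so t½ = 21.9/3.038 ≈ 7.2087 hours.

7.21 hours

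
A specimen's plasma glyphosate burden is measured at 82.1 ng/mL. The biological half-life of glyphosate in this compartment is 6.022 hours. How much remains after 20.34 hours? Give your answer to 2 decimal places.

7.90 ng/mL

Number of half-lives: n = 20.34/6.022 ≈ 3.3776.
Remaining = 82.1 × (1/2)^3.3776 = 82.1 × 0.096214 ≈ 7.8991 ng/mL.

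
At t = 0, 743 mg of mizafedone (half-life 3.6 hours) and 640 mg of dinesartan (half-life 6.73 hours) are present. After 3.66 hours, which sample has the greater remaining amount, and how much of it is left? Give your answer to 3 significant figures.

mizafedone: 743 × (1/2)^1.0167 ≈ 367.23 mg.
dinesartan: 640 × (1/2)^0.54383 ≈ 439.01 mg.
Dinesartan has more remaining, at ≈ 439.01 mg.

dinesartan, 439 mg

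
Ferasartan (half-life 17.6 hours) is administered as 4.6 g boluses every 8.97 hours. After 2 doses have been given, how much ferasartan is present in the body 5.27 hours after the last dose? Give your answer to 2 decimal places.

6.36 g

The 2 doses were given 14.24, 5.27 hours ago.
Total = 4.6·(1/2)^(14.24/17.6) + 4.6·(1/2)^(5.27/17.6)
      = 2.6254 + 3.7378 ≈ 6.3632 g.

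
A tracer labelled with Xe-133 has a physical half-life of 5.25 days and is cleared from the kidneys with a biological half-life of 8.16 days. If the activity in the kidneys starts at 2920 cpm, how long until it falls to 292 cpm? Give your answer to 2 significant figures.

1/t_eff = 1/t_phys + 1/t_biol = 1/5.25 + 1/8.16 = 0.31303 per day.
t_eff = 5.25 × 8.16 / (5.25 + 8.16) ≈ 3.1946 days.
n = log₂(2920/292) ≈ 3.3219; t = 3.3219 × 3.1946 ≈ 10.612 days.

11 days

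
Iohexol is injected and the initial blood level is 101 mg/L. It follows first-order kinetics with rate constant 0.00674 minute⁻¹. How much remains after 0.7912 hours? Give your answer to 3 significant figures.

73.3 mg/L

t½ = ln 2 / k = 0.69315 / 0.00674 ≈ 102.84 minutes.
Convert the elapsed time: 0.7912 hours = 47.472 minutes.
Number of half-lives: n = 47.472/102.84 ≈ 0.46161.
Remaining = 101 × (1/2)^0.46161 = 101 × 0.72618 ≈ 73.344 mg/L.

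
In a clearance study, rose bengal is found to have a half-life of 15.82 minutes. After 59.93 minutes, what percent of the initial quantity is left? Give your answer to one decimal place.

7.2%

n = 59.93/15.82 ≈ 3.7882 half-lives.
Fraction remaining = (1/2)^3.7882 ≈ 0.072381, i.e. 7.2381%.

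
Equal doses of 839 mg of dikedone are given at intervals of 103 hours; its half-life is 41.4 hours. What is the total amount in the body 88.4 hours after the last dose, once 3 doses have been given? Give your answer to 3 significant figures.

231 mg

The 3 doses were given 294.4, 191.4, 88.4 hours ago.
Total = 839·(1/2)^(294.4/41.4) + 839·(1/2)^(191.4/41.4) + 839·(1/2)^(88.4/41.4)
      = 6.0688 + 34.044 + 190.98 ≈ 231.09 mg.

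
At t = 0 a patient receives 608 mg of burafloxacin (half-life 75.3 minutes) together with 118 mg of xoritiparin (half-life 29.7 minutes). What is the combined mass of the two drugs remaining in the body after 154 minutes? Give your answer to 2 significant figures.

150 mg

burafloxacin: 608 × (1/2)^(154/75.3) = 608 × (1/2)^2.0452 ≈ 147.32 mg.
xoritiparin: 118 × (1/2)^(154/29.7) = 118 × (1/2)^5.1852 ≈ 3.2433 mg.
Total = 147.32 + 3.2433 ≈ 150.56 mg.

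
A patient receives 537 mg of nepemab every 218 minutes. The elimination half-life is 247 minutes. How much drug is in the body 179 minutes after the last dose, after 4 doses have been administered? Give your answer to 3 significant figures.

The 4 doses were given 833, 615, 397, 179 minutes ago.
Total = 537·(1/2)^(833/247) + 537·(1/2)^(615/247) + 537·(1/2)^(397/247) + 537·(1/2)^(179/247)
      = 51.851 + 95.597 + 176.25 + 324.95 ≈ 648.65 mg.

649 mg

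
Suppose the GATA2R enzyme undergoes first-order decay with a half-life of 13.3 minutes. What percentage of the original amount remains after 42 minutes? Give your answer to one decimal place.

n = 42/13.3 ≈ 3.1579 half-lives.
Fraction remaining = (1/2)^3.1579 ≈ 0.11204, i.e. 11.204%.

11.2%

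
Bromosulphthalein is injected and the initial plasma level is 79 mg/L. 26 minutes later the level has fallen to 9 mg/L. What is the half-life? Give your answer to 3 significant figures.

8.30 minutes

A/A₀ = 9/79 ≈ 0.11392.
n = log₂(8.7778) ≈ 3.1339 half-lives elapsed in 26 minutes.
t½ = 26/3.1339 ≈ 8.2965 minutes.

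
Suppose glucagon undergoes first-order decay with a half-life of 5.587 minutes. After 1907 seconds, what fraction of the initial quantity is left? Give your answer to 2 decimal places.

0.02

1907 seconds = 31.7833 minutes.
n = 31.7833/5.587 ≈ 5.6888 half-lives.
Fraction remaining = (1/2)^5.6888 ≈ 0.019387.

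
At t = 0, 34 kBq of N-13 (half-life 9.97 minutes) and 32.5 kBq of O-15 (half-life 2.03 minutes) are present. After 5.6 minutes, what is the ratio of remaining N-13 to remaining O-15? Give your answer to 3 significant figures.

4.80

N-13: 34 × (1/2)^(5.6/9.97) = 34 × (1/2)^0.56169 ≈ 23.035 kBq.
O-15: 32.5 × (1/2)^(5.6/2.03) = 32.5 × (1/2)^2.7586 ≈ 4.8024 kBq.
Ratio ≈ 23.035 / 4.8024 ≈ 4.7967.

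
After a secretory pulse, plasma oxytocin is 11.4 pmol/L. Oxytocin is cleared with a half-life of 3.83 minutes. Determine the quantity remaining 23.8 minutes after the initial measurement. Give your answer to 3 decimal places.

0.154 pmol/L

Number of half-lives: n = 23.8/3.83 ≈ 6.2141.
Remaining = 11.4 × (1/2)^6.2141 = 11.4 × 0.01347 ≈ 0.15356 pmol/L.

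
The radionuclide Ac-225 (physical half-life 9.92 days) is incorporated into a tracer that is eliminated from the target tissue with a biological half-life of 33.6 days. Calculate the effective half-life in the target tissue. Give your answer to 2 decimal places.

7.66 days

1/t_eff = 1/t_phys + 1/t_biol = 1/9.92 + 1/33.6 = 0.13057 per day.
t_eff = 9.92 × 33.6 / (9.92 + 33.6) ≈ 7.6588 days.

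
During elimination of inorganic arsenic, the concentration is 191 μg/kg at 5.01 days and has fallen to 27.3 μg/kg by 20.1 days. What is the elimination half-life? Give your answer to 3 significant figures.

5.38 days

Over Δt = 20.1 − 5.01 = 15.09 days, the level fell by a factor of 191/27.3 ≈ 6.9963.
n = log₂(6.9963) ≈ 2.8066 half-lives, so t½ = 15.09/2.8066 ≈ 5.3766 days.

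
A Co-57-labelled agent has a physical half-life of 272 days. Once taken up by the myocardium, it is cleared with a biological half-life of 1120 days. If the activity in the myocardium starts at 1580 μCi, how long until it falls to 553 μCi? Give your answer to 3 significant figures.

331 days

1/t_eff = 1/t_phys + 1/t_biol = 1/272 + 1/1120 = 0.0045693 per day.
t_eff = 272 × 1120 / (272 + 1120) ≈ 218.85 days.
n = log₂(1580/553) ≈ 1.5146; t = 1.5146 × 218.85 ≈ 331.47 days.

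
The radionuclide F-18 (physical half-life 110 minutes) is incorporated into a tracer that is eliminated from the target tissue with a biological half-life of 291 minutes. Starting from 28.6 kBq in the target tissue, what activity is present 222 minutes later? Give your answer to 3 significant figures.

1/t_eff = 1/t_phys + 1/t_biol = 1/110 + 1/291 = 0.012527 per minute.
t_eff = 110 × 291 / (110 + 291) ≈ 79.825 minutes.
Remaining = 28.6 × (1/2)^(222/79.825) = 28.6 × (1/2)^2.7811 ≈ 4.1608 kBq.

4.16 kBq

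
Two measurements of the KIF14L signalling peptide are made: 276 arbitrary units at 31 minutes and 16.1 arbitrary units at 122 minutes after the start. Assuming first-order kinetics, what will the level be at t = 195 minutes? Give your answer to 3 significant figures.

Over Δt = 122 − 31 = 91 minutes, the level fell by a factor of 276/16.1 ≈ 17.143.
n = log₂(17.143) ≈ 4.0995 half-lives, so t½ = 91/4.0995 ≈ 22.198 minutes.
From t = 122 to t = 195: 16.1 × (1/2)^((195−122)/22.198) ≈ 1.6476 arbitrary units.

1.65 arbitrary units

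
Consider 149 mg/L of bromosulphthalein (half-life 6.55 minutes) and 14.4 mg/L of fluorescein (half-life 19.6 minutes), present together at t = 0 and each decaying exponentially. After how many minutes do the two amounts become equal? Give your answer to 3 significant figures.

33.2 minutes

Set 149·(1/2)^(t/6.55) = 14.4·(1/2)^(t/19.6).
Taking log₂: log₂(149/14.4) = t·(1/6.55 − 1/19.6).
log₂(10.347) = 3.3712; 1/6.55 − 1/19.6 = 0.10165.
t = 3.3712 / 0.10165 ≈ 33.164 minutes.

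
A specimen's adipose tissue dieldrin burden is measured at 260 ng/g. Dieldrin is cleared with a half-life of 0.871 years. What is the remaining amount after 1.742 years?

65 ng/g

Elapsed time is 2 half-lives (1.742/0.871).
Each half-life halves the amount: 260 × (1/2)^2 = 260/4 = 65 ng/g.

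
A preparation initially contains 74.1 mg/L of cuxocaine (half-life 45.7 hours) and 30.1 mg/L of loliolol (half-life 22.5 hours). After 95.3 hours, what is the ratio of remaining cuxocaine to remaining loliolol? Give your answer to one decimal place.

cuxocaine: 74.1 × (1/2)^(95.3/45.7) = 74.1 × (1/2)^2.0853 ≈ 17.461 mg/L.
loliolol: 30.1 × (1/2)^(95.3/22.5) = 30.1 × (1/2)^4.2356 ≈ 1.5979 mg/L.
Ratio ≈ 17.461 / 1.5979 ≈ 10.928.

10.9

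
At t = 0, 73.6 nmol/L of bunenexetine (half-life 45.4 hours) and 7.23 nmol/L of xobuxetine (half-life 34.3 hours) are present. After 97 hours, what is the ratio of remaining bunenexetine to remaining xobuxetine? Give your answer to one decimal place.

16.4

bunenexetine: 73.6 × (1/2)^(97/45.4) = 73.6 × (1/2)^2.1366 ≈ 16.738 nmol/L.
xobuxetine: 7.23 × (1/2)^(97/34.3) = 7.23 × (1/2)^2.828 ≈ 1.0182 nmol/L.
Ratio ≈ 16.738 / 1.0182 ≈ 16.439.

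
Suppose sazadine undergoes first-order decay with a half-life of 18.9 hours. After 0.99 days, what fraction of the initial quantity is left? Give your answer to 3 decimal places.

0.99 days = 23.76 hours.
n = 23.76/18.9 ≈ 1.2571 half-lives.
Fraction remaining = (1/2)^1.2571 ≈ 0.41837.

0.418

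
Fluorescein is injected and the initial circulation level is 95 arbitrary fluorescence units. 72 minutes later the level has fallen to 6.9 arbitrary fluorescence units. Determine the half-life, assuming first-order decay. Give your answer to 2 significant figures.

19 minutes

A/A₀ = 6.9/95 ≈ 0.072632.
n = log₂(13.768) ≈ 3.7833 half-lives elapsed in 72 minutes.
t½ = 72/3.7833 ≈ 19.031 minutes.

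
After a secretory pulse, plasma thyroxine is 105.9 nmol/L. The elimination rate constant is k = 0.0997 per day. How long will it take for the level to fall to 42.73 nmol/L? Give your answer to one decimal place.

9.1 days

t½ = ln 2 / k = 0.69315 / 0.0997 ≈ 6.9523 days.
Fraction remaining = 42.73/105.9 ≈ 0.40349.
n = log₂(105.9/42.73) = ln(2.4784)/ln 2 ≈ 1.3094 half-lives.
t = n × t½ = 1.3094 × 6.9523 ≈ 9.1032 days.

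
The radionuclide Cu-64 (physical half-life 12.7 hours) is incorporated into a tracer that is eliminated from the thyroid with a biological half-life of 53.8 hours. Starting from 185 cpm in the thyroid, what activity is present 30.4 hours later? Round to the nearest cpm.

24 cpm

1/t_eff = 1/t_phys + 1/t_biol = 1/12.7 + 1/53.8 = 0.097328 per hour.
t_eff = 12.7 × 53.8 / (12.7 + 53.8) ≈ 10.275 hours.
Remaining = 185 × (1/2)^(30.4/10.275) = 185 × (1/2)^2.9588 ≈ 23.796 cpm.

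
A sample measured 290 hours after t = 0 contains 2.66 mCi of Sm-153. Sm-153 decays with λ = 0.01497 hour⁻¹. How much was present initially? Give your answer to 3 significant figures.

t½ = ln 2 / λ = 0.69315 / 0.01497 ≈ 46.302 hours.
Number of half-lives elapsed: n = 290/46.302 ≈ 6.2632.
A₀ = A × 2^n = 2.66 × 2^6.2632 = 2.66 × 76.807 ≈ 204.31 mCi.

204 mCi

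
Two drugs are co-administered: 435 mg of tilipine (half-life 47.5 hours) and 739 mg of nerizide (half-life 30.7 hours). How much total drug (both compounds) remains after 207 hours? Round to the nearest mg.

tilipine: 435 × (1/2)^(207/47.5) = 435 × (1/2)^4.3579 ≈ 21.214 mg.
nerizide: 739 × (1/2)^(207/30.7) = 739 × (1/2)^6.7427 ≈ 6.9008 mg.
Total = 21.214 + 6.9008 ≈ 28.115 mg.

28 mg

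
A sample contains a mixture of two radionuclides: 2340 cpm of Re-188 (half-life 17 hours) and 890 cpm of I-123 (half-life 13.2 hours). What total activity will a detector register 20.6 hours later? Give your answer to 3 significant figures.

1310 cpm

Re-188: 2340 × (1/2)^(20.6/17) = 2340 × (1/2)^1.2118 ≈ 1010.3 cpm.
I-123: 890 × (1/2)^(20.6/13.2) = 890 × (1/2)^1.5606 ≈ 301.72 cpm.
Total = 1010.3 + 301.72 ≈ 1312 cpm.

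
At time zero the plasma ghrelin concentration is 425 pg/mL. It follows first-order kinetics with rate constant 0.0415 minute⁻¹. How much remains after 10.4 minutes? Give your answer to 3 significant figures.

t½ = ln 2 / k = 0.69315 / 0.0415 ≈ 16.702 minutes.
Number of half-lives: n = 10.4/16.702 ≈ 0.62267.
Remaining = 425 × (1/2)^0.62267 = 425 × 0.64947 ≈ 276.02 pg/mL.

276 pg/mL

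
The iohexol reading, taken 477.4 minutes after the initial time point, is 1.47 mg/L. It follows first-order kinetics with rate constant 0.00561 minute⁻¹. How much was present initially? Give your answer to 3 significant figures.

t½ = ln 2 / λ = 0.69315 / 0.00561 ≈ 123.56 minutes.
Number of half-lives elapsed: n = 477.4/123.56 ≈ 3.8638.
A₀ = A × 2^n = 1.47 × 2^3.8638 = 1.47 × 14.559 ≈ 21.402 mg/L.

21.4 mg/L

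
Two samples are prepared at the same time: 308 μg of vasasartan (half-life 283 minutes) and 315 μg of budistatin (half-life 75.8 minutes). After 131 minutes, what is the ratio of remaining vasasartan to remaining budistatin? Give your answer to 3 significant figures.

2.35

vasasartan: 308 × (1/2)^(131/283) = 308 × (1/2)^0.4629 ≈ 223.46 μg.
budistatin: 315 × (1/2)^(131/75.8) = 315 × (1/2)^1.7282 ≈ 95.074 μg.
Ratio ≈ 223.46 / 95.074 ≈ 2.3504.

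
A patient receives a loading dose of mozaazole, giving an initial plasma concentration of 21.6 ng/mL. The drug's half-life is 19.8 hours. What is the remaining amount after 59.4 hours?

Elapsed time is 3 half-lives (59.4/19.8).
Each half-life halves the amount: 21.6 × (1/2)^3 = 21.6/8 = 2.7 ng/mL.

2.7 ng/mL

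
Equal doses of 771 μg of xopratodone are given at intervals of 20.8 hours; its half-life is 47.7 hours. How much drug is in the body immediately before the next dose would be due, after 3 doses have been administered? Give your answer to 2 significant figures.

1300 μg

The 3 doses were given 62.4, 41.6, 20.8 hours ago.
Total = 771·(1/2)^(62.4/47.7) + 771·(1/2)^(41.6/47.7) + 771·(1/2)^(20.8/47.7)
      = 311.35 + 421.23 + 569.89 ≈ 1302.5 μg.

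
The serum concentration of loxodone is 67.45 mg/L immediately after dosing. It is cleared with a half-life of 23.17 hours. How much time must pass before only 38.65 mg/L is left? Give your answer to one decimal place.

18.6 hours

Fraction remaining = 38.65/67.45 ≈ 0.57302.
n = log₂(67.45/38.65) = ln(1.7451)/ln 2 ≈ 0.80335 half-lives.
t = n × t½ = 0.80335 × 23.17 ≈ 18.614 hours.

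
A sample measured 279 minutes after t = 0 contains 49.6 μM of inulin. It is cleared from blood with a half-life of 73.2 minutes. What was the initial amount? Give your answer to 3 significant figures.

696 μM

Number of half-lives elapsed: n = 279/73.2 ≈ 3.8115.
A₀ = A × 2^n = 49.6 × 2^3.8115 = 49.6 × 14.04 ≈ 696.39 μM.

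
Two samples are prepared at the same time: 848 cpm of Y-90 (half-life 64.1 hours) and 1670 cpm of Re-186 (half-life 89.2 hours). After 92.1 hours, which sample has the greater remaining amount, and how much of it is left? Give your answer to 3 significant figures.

Y-90: 848 × (1/2)^1.4368 ≈ 313.24 cpm.
Re-186: 1670 × (1/2)^1.0325 ≈ 816.39 cpm.
Re-186 has more remaining, at ≈ 816.39 cpm.

Re-186, 816 cpm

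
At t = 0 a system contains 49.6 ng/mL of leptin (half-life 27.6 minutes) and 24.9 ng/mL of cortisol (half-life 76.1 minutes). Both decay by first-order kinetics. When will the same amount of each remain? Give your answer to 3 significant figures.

Set 49.6·(1/2)^(t/27.6) = 24.9·(1/2)^(t/76.1).
Taking log₂: log₂(49.6/24.9) = t·(1/27.6 − 1/76.1).
log₂(1.992) = 0.99419; 1/27.6 − 1/76.1 = 0.023091.
t = 0.99419 / 0.023091 ≈ 43.055 minutes.

43.1 minutes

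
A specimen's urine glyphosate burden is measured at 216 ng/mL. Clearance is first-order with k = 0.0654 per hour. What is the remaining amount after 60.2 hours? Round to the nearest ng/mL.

4 ng/mL

t½ = ln 2 / k = 0.69315 / 0.0654 ≈ 10.599 hours.
Number of half-lives: n = 60.2/10.599 ≈ 5.68.
Remaining = 216 × (1/2)^5.68 = 216 × 0.019505 ≈ 4.2131 ng/mL.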